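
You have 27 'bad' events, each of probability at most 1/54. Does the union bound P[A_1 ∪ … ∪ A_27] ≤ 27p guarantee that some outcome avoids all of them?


Union bound: P[∪_{i=1}^{27} A_i] ≤ Σ_i P[A_i] ≤ 27·p = 27·(1/54) = 1/2.
Numerically: 1/2 ≈ 0.5000.
Is 1/2 < 1? YES.
Since P[∪ A_i] ≤ 1/2 < 1, the complement has P[∩ A_i^c] ≥ 1 − 1/2 = 1/2 > 0, so some outcome avoids every A_i.

27·p = 1/2 ≈ 0.5000; existence CERTIFIED by the union bound.


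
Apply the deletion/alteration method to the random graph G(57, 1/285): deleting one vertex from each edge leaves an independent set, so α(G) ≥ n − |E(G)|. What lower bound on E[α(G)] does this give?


E[|E(G)|] = C(57, 2)·p = 1596 · (1/285) = 28/5.
E[α(G)] ≥ n − E[|E(G)|] = 57 − 28/5 = 257/5.
Numerically: ≈ 51.400000.
(This is only a lower bound; the true E[α(G)] may be larger.)

E[α(G)] ≥ 257/5 ≈ 51.400000.


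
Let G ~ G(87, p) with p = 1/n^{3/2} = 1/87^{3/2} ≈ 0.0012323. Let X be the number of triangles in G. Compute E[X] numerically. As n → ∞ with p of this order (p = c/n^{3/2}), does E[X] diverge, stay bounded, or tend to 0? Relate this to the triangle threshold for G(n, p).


Number of potential triangles: C(87, 3) = 105995.
Each occurs with probability p³ ≈ (0.0012323)³ ≈ 1.8713859e-09.
By linearity: E[X] = C(87, 3)·p³ ≈ 105995 · 1.8713859e-09 ≈ 0.00020.
Since α = 3/2 > 1, p = c/n^{3/2} = o(1/n) is below the triangle threshold p ~ 1/n. Asymptotically E[X] ~ (c³/6)·n^{3(1−α)} = (1³/6)·n^{-1.5} → 0, so by Markov's inequality G has no triangles w.h.p.

E[X] ≈ 0.00020; in regime p = Θ(1/n^{3/2}) E[X] tends to 0 (below the triangle threshold p ~ 1/n).


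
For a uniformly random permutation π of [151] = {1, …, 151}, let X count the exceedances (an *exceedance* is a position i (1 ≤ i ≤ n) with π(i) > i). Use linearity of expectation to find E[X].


Write X = Σ_{i=1}^{151} X_i, where X_i = 1_{π(i) > i}.
For each fixed i, π(i) is uniform over {1, …, 151} (marginal of a uniform permutation), so P[π(i) > i] = (n − i)/n. Summing: Σ_{i=1}^{151} (n − i)/n = (0 + 1 + … + 150)/151 = 151(151 − 1)/(2·151) = (151 − 1)/2.
Hence E[X] = Σ_{i=1}^{151} (151 − i)/151 = 75 ≈ 75.000000.

E[X] = 75 = 75.000000.


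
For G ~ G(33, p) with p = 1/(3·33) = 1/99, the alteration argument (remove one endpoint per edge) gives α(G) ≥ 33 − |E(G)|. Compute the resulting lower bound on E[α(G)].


E[|E(G)|] = C(33, 2)·p = 528 · (1/99) = 16/3.
E[α(G)] ≥ n − E[|E(G)|] = 33 − 16/3 = 83/3.
Numerically: ≈ 27.666667.
(This is only a lower bound; the true E[α(G)] may be larger.)

E[α(G)] ≥ 83/3 ≈ 27.666667.


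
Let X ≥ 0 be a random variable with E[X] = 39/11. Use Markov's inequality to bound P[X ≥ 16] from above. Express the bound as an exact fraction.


μ = E[X] = 39/11, a = 16.
Markov: P[X ≥ 16] ≤ μ/a = (39/11)/16 = 39/176.
Numerically: ≈ 0.221591.
(Since a = 16 > μ = 3.545455, the bound 39/176 is < 1 and informative.)

P[X ≥ 16] ≤ 39/176 ≈ 0.221591.


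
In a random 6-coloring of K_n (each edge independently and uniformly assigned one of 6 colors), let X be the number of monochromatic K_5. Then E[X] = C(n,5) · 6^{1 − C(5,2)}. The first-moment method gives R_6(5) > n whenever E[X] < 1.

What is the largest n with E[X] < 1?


We need C(n, 5) · 6^{1 − 10} < 1, i.e. C(n, 5) < 6^{10 − 1} = 10077696.
Check values of n near the boundary:
  n = 64: C(64, 5) = 7624512; 7624512 < 10077696? YES
  n = 65: C(65, 5) = 8259888; 8259888 < 10077696? YES
  n = 66: C(66, 5) = 8936928; 8936928 < 10077696? YES
  n = 67: C(67, 5) = 9657648; 9657648 < 10077696? YES
  n = 68: C(68, 5) = 10424128; 10424128 < 10077696? NO
  n = 69: C(69, 5) = 11238513; 11238513 < 10077696? NO
The largest n with C(n, 5) < 10077696 is n = 67 (where E[X] = 67067/69984 ≈ 0.958). Hence R_6(5) > 67, i.e. R_6(5) ≥ 68.

Largest n = 67; hence R_6(5) > 67.


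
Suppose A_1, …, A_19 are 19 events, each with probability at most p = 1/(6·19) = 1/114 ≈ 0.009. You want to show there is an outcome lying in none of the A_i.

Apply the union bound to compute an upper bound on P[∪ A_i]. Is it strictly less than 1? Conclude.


Union bound: P[∪_{i=1}^{19} A_i] ≤ Σ_i P[A_i] ≤ 19·p = 19·(1/114) = 1/6.
Numerically: 1/6 ≈ 0.167.
Is 1/6 < 1? YES.
Since P[∪ A_i] ≤ 1/6 < 1, the complement has P[∩ A_i^c] ≥ 1 − 1/6 = 5/6 > 0, so some outcome avoids every A_i.

19·p = 1/6 ≈ 0.167; existence CERTIFIED by the union bound.


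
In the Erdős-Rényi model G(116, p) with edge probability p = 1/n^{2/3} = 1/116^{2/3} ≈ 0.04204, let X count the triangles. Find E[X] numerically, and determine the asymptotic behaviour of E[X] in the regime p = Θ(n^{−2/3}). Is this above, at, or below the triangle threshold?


Number of potential triangles: C(116, 3) = 253460.
Each occurs with probability p³ ≈ (0.04204)³ ≈ 7.431629e-05.
By linearity: E[X] = C(116, 3)·p³ ≈ 253460 · 7.431629e-05 ≈ 18.8362.
Since α = 2/3 < 1, p = c/n^{2/3} ≫ 1/n is above the triangle threshold p ~ 1/n. Asymptotically E[X] ~ (c³/6)·n^{3(1−α)} = (1³/6)·n^{1} → ∞; triangles are abundant w.h.p.

E[X] ≈ 18.8362; in regime p = Θ(1/n^{2/3}) E[X] diverges (above the triangle threshold p ~ 1/n).


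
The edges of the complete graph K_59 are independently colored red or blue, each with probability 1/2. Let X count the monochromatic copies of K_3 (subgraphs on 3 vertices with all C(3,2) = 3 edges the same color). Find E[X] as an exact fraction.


Let X = Σ_S X_S over the C(59, 3) = 32509 subsets S of size 3, where X_S = 1 if the K_3 on S is monochromatic.
For a fixed S, the K_3 on S has C(3, 2) = 3 edges. P[all 3 edges red] = (1/2)^3, and likewise for blue, so P[monochromatic] = 2·(1/2)^3 = 2^{1 − 3} = 1/4.
Summing: E[X] = C(59, 3) · 2^{1 − 3} = 32509 · 1/4 = 32509/4.
Numerically: E[X] ≈ 8127.250000.

E[X] = C(59,3)·2^(1−C(3,2)) = 32509/4 ≈ 8127.250000.


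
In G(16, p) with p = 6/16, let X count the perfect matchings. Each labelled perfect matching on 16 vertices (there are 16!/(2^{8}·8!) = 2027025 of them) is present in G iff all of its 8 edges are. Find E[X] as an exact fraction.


K_16 has 16!/(2^{8}·8!) = 2027025 labelled perfect matchings.
For each such perfect matching H, let X_H = 1 if all 8 edges of H are present in G. Then P[X_H = 1] = p^{8} = (3/8)^{8} = 6561/16777216.
Summing the indicators: E[X] = Σ_H E[X_H] = 2027025 · p^{8} = 2027025 · 6561/16777216 = 13299311025/16777216.
Numerically: E[X] ≈ 792.701.

E[X] = 2027025 · (3/8)^{8} = 13299311025/16777216 ≈ 792.701.


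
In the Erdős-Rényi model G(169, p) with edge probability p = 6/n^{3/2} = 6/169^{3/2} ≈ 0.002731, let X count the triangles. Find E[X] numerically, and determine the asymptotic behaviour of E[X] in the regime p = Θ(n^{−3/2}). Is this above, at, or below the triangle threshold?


Number of potential triangles: C(169, 3) = 790244.
Each occurs with probability p³ ≈ (0.002731)³ ≈ 2.03687126e-08.
By linearity: E[X] = C(169, 3)·p³ ≈ 790244 · 2.03687126e-08 ≈ 0.016096.
Since α = 3/2 > 1, p = c/n^{3/2} = o(1/n) is below the triangle threshold p ~ 1/n. Asymptotically E[X] ~ (c³/6)·n^{3(1−α)} = (6³/6)·n^{-1.5} → 0, so by Markov's inequality G has no triangles w.h.p.

E[X] ≈ 0.016096; in regime p = Θ(1/n^{3/2}) E[X] tends to 0 (below the triangle threshold p ~ 1/n).


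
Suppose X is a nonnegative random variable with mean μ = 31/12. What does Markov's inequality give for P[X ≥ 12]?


μ = E[X] = 31/12, a = 12.
Markov: P[X ≥ 12] ≤ μ/a = (31/12)/12 = 31/144.
Numerically: ≈ 0.21528.
(Since a = 12 > μ = 2.58333, the bound 31/144 is < 1 and informative.)

P[X ≥ 12] ≤ 31/144 ≈ 0.21528.


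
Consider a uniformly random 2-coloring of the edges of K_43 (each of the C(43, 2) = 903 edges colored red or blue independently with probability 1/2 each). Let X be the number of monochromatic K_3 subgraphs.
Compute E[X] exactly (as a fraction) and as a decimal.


Let X = Σ_S X_S over the C(43, 3) = 12341 subsets S of size 3, where X_S = 1 if the K_3 on S is monochromatic.
For a fixed S, the K_3 on S has C(3, 2) = 3 edges. P[all 3 edges red] = (1/2)^3, and likewise for blue, so P[monochromatic] = 2·(1/2)^3 = 2^{1 − 3} = 1/4.
By linearity: E[X] = C(43, 3) · 2^{1 − 3} = 12341 · 1/4 = 12341/4.
Numerically: E[X] ≈ 3085.250.

E[X] = C(43,3)·2^(1−C(3,2)) = 12341/4 ≈ 3085.250.


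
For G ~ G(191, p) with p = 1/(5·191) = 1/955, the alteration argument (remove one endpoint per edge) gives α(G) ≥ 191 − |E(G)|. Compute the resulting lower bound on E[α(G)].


E[|E(G)|] = C(191, 2)·p = 18145 · (1/955) = 19.
E[α(G)] ≥ n − E[|E(G)|] = 191 − 19 = 172.
Numerically: ≈ 172.000.
(This is only a lower bound; the true E[α(G)] may be larger.)

E[α(G)] ≥ 172 ≈ 172.000.


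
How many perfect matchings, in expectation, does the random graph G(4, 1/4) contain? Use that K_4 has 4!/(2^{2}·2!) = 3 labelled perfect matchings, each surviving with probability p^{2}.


K_4 has 4!/(2^{2}·2!) = 3 labelled perfect matchings.
For each such perfect matching H, let X_H = 1 if all 2 edges of H are present in G. Then P[X_H = 1] = p^{2} = (1/4)^{2} = 1/16.
Summing the indicators: E[X] = Σ_H E[X_H] = 3 · p^{2} = 3 · 1/16 = 3/16.
Numerically: E[X] ≈ 0.1875.

E[X] = 3 · (1/4)^{2} = 3/16 ≈ 0.1875.


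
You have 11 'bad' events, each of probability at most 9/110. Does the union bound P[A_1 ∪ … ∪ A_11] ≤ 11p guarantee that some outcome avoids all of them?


Union bound: P[∪_{i=1}^{11} A_i] ≤ Σ_i P[A_i] ≤ 11·p = 11·(9/110) = 9/10.
Numerically: 9/10 ≈ 0.9000000.
Is 9/10 < 1? YES.
Since P[∪ A_i] ≤ 9/10 < 1, the complement has P[∩ A_i^c] ≥ 1 − 9/10 = 1/10 > 0, so some outcome avoids every A_i.

11·p = 9/10 ≈ 0.9000000; existence CERTIFIED by the union bound.


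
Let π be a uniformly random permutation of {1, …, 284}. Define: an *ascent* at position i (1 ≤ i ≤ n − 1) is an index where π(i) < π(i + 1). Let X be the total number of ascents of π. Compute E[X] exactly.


Write X = Σ X_I over i = 1, …, 283, with X_I the indicator of one ascent.
There are 283 indicators.
For each fixed i, the pair (π(i), π(i+1)) is a uniformly random ordered pair of distinct values from {1, …, 284}; by symmetry P[π(i) < π(i+1)] = 1/2.
By linearity: E[X] = 283 · (1/2) = (284 − 1) · (1/2) = 283/2 ≈ 141.500.

E[X] = 283/2 = 141.500.


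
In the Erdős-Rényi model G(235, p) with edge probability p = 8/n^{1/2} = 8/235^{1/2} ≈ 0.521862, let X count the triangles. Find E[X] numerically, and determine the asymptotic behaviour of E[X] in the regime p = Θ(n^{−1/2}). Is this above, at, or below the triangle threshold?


Number of potential triangles: C(235, 3) = 2135445.
Each occurs with probability p³ ≈ (0.521862)³ ≈ 1.42124244e-01.
By linearity: E[X] = C(235, 3)·p³ ≈ 2135445 · 1.42124244e-01 ≈ 303498.506232.
Since α = 1/2 < 1, p = c/n^{1/2} ≫ 1/n is above the triangle threshold p ~ 1/n. Asymptotically E[X] ~ (c³/6)·n^{3(1−α)} = (8³/6)·n^{1.5} → ∞; triangles are abundant w.h.p.

E[X] ≈ 303498.506232; in regime p = Θ(1/n^{1/2}) E[X] diverges (above the triangle threshold p ~ 1/n).


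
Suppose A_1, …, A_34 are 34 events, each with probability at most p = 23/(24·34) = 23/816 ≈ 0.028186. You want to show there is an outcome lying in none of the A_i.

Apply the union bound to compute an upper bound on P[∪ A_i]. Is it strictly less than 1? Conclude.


Union bound: P[∪_{i=1}^{34} A_i] ≤ Σ_i P[A_i] ≤ 34·p = 34·(23/816) = 23/24.
Numerically: 23/24 ≈ 0.958333.
Is 23/24 < 1? YES.
Since P[∪ A_i] ≤ 23/24 < 1, the complement has P[∩ A_i^c] ≥ 1 − 23/24 = 1/24 > 0, so some outcome avoids every A_i.

34·p = 23/24 ≈ 0.958333; existence CERTIFIED by the union bound.


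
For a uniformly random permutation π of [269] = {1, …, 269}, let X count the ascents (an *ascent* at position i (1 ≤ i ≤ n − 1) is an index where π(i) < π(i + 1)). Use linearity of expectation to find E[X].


Write X = Σ X_I over i = 1, …, 268, with X_I the indicator of one ascent.
There are 268 indicators.
For each fixed i, the pair (π(i), π(i+1)) is a uniformly random ordered pair of distinct values from {1, …, 269}; by symmetry P[π(i) < π(i+1)] = 1/2.
By linearity: E[X] = 268 · (1/2) = (269 − 1) · (1/2) = 134 ≈ 134.000000.

E[X] = 134 = 134.000000.


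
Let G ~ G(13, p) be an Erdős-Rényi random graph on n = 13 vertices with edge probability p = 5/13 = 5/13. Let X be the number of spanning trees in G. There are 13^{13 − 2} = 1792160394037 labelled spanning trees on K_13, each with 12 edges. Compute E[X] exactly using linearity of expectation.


K_13 has 13^{13 − 2} = 1792160394037 labelled spanning trees.
For each such spanning tree H, let X_H = 1 if all 12 edges of H are present in G. Then P[X_H = 1] = p^{12} = (5/13)^{12} = 244140625/23298085122481.
By linearity: E[X] = Σ_H E[X_H] = 1792160394037 · p^{12} = 1792160394037 · 244140625/23298085122481 = 244140625/13.
Numerically: E[X] ≈ 1.88e+07.

E[X] = 1792160394037 · (5/13)^{12} = 244140625/13 ≈ 1.88e+07.


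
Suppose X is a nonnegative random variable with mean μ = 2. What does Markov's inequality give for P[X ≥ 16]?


μ = E[X] = 2, a = 16.
Markov: P[X ≥ 16] ≤ μ/a = (2)/16 = 1/8.
Numerically: ≈ 0.12500.
(Since a = 16 > μ = 2.00000, the bound 1/8 is < 1 and informative.)

P[X ≥ 16] ≤ 1/8 ≈ 0.12500.


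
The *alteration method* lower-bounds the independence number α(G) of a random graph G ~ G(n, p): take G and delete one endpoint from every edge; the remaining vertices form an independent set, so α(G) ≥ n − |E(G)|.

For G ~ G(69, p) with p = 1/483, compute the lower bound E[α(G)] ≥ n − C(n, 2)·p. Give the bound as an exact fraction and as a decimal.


E[|E(G)|] = C(69, 2)·p = 2346 · (1/483) = 34/7.
E[α(G)] ≥ n − E[|E(G)|] = 69 − 34/7 = 449/7.
Numerically: ≈ 64.143.
(This is only a lower bound; the true E[α(G)] may be larger.)

E[α(G)] ≥ 449/7 ≈ 64.143.


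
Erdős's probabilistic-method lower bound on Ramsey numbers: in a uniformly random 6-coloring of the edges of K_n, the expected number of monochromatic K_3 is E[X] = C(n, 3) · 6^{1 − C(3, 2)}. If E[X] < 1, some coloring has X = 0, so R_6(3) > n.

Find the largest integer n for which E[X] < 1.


We need C(n, 3) · 6^{1 − 3} < 1, i.e. C(n, 3) < 6^{3 − 1} = 36.
Check values of n near the boundary:
  n = 3: C(3, 3) = 1; 1 < 36? YES
  n = 4: C(4, 3) = 4; 4 < 36? YES
  n = 5: C(5, 3) = 10; 10 < 36? YES
  n = 6: C(6, 3) = 20; 20 < 36? YES
  n = 7: C(7, 3) = 35; 35 < 36? YES
  n = 8: C(8, 3) = 56; 56 < 36? NO
The largest n with C(n, 3) < 36 is n = 7 (where E[X] = 35/36 ≈ 0.972). Hence R_6(3) > 7, i.e. R_6(3) ≥ 8.

Largest n = 7; hence R_6(3) > 7.


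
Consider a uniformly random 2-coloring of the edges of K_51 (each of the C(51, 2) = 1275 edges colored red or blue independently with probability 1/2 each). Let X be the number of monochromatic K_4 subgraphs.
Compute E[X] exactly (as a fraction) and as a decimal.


Let X = Σ_S X_S over the C(51, 4) = 249900 subsets S of size 4, where X_S = 1 if the K_4 on S is monochromatic.
For a fixed S, the K_4 on S has C(4, 2) = 6 edges. P[all 6 edges red] = (1/2)^6, and likewise for blue, so P[monochromatic] = 2·(1/2)^6 = 2^{1 − 6} = 1/32.
By linearity of expectation: E[X] = C(51, 4) · 2^{1 − 6} = 249900 · 1/32 = 62475/8.
Numerically: E[X] ≈ 7809.375.

E[X] = C(51,4)·2^(1−C(4,2)) = 62475/8 ≈ 7809.375.


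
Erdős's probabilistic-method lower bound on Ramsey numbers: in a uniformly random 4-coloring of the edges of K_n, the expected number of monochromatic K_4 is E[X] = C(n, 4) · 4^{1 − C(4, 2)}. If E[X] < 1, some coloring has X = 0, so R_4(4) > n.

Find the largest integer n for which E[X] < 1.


We need C(n, 4) · 4^{1 − 6} < 1, i.e. C(n, 4) < 4^{6 − 1} = 1024.
Check values of n near the boundary:
  n = 8: C(8, 4) = 70; 70 < 1024? YES
  n = 9: C(9, 4) = 126; 126 < 1024? YES
  n = 10: C(10, 4) = 210; 210 < 1024? YES
  n = 11: C(11, 4) = 330; 330 < 1024? YES
  n = 12: C(12, 4) = 495; 495 < 1024? YES
  n = 13: C(13, 4) = 715; 715 < 1024? YES
  n = 14: C(14, 4) = 1001; 1001 < 1024? YES
  n = 15: C(15, 4) = 1365; 1365 < 1024? NO
  n = 16: C(16, 4) = 1820; 1820 < 1024? NO
The largest n with C(n, 4) < 1024 is n = 14 (where E[X] = 1001/1024 ≈ 0.9775391). Hence R_4(4) > 14, i.e. R_4(4) ≥ 15.

Largest n = 14; hence R_4(4) > 14.


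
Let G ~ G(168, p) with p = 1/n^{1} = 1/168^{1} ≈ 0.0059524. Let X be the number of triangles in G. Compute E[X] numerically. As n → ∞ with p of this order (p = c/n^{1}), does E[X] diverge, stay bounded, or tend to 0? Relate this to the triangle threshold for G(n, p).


Number of potential triangles: C(168, 3) = 776216.
Each occurs with probability p³ ≈ (0.0059524)³ ≈ 2.1089785e-07.
By linearity: E[X] = C(168, 3)·p³ ≈ 776216 · 2.1089785e-07 ≈ 0.16370.
Here α = 1, so p = 1/n is exactly at the triangle threshold p ~ 1/n. Asymptotically E[X] → c³/6 = 1³/6 = 1/6 ≈ 0.16667, a bounded constant. In this regime the triangle count is asymptotically Poisson(c³/6).

E[X] ≈ 0.16370; in regime p = Θ(1/n^{1}) E[X] stays bounded (at the triangle threshold p ~ 1/n).


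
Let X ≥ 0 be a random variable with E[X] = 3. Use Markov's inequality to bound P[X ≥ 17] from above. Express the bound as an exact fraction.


μ = E[X] = 3, a = 17.
Markov: P[X ≥ 17] ≤ μ/a = (3)/17 = 3/17.
Numerically: ≈ 0.17647.
(Since a = 17 > μ = 3.00000, the bound 3/17 is < 1 and informative.)

P[X ≥ 17] ≤ 3/17 ≈ 0.17647.


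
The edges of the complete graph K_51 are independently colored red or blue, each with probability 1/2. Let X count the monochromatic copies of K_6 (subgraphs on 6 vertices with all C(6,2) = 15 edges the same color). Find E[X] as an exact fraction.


Let X = Σ_S X_S over the C(51, 6) = 18009460 subsets S of size 6, where X_S = 1 if the K_6 on S is monochromatic.
For a fixed S, the K_6 on S has C(6, 2) = 15 edges. P[all 15 edges red] = (1/2)^15, and likewise for blue, so P[monochromatic] = 2·(1/2)^15 = 2^{1 − 15} = 1/16384.
By linearity: E[X] = C(51, 6) · 2^{1 − 15} = 18009460 · 1/16384 = 4502365/4096.
Numerically: E[X] ≈ 1099.2102.

E[X] = C(51,6)·2^(1−C(6,2)) = 4502365/4096 ≈ 1099.2102.


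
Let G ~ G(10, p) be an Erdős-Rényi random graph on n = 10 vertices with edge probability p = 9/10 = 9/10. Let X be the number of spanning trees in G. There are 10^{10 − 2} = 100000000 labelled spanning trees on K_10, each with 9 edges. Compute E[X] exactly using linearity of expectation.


K_10 has 10^{10 − 2} = 100000000 labelled spanning trees.
For each such spanning tree H, let X_H = 1 if all 9 edges of H are present in G. Then P[X_H = 1] = p^{9} = (9/10)^{9} = 387420489/1000000000.
Summing the indicators: E[X] = Σ_H E[X_H] = 100000000 · p^{9} = 100000000 · 387420489/1000000000 = 387420489/10.
Numerically: E[X] ≈ 3.8742e+07.

E[X] = 100000000 · (9/10)^{9} = 387420489/10 ≈ 3.8742e+07.


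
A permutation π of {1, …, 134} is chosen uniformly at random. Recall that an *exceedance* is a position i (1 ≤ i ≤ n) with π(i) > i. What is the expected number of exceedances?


Write X = Σ_{i=1}^{134} X_i, where X_i = 1_{π(i) > i}.
For each fixed i, π(i) is uniform over {1, …, 134} (marginal of a uniform permutation), so P[π(i) > i] = (n − i)/n. Summing: Σ_{i=1}^{134} (n − i)/n = (0 + 1 + … + 133)/134 = 134(134 − 1)/(2·134) = (134 − 1)/2.
Hence E[X] = Σ_{i=1}^{134} (134 − i)/134 = 133/2 ≈ 66.500.

E[X] = 133/2 = 66.500.


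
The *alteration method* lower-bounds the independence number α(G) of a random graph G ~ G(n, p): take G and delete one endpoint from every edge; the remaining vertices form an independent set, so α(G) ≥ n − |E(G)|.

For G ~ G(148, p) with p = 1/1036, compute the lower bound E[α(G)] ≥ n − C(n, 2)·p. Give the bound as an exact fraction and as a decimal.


E[|E(G)|] = C(148, 2)·p = 10878 · (1/1036) = 21/2.
E[α(G)] ≥ n − E[|E(G)|] = 148 − 21/2 = 275/2.
Numerically: ≈ 137.50000.
(This is only a lower bound; the true E[α(G)] may be larger.)

E[α(G)] ≥ 275/2 ≈ 137.50000.


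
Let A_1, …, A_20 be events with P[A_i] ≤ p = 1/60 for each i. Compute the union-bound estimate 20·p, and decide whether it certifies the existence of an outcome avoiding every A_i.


Union bound: P[∪_{i=1}^{20} A_i] ≤ Σ_i P[A_i] ≤ 20·p = 20·(1/60) = 1/3.
Numerically: 1/3 ≈ 0.33333.
Is 1/3 < 1? YES.
Since P[∪ A_i] ≤ 1/3 < 1, the complement has P[∩ A_i^c] ≥ 1 − 1/3 = 2/3 > 0, so some outcome avoids every A_i.

20·p = 1/3 ≈ 0.33333; existence CERTIFIED by the union bound.


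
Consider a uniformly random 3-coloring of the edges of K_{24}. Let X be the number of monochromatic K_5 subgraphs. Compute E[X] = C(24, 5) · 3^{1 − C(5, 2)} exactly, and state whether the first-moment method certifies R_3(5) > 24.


E[X] = C(24, 5) · 3^{1 − 10} = 42504 · 3^{−9} = 42504/19683.
As a reduced fraction: E[X] = 14168/6561 ≈ 2.159427.
Is E[X] < 1? NO.
Since E[X] ≥ 1, the first-moment bound is inconclusive at n = 24; it does NOT by itself certify R_3(5) > 24.

E[X] = 14168/6561 ≈ 2.159427; E[X] ≥ 1; first-moment method inconclusive here.


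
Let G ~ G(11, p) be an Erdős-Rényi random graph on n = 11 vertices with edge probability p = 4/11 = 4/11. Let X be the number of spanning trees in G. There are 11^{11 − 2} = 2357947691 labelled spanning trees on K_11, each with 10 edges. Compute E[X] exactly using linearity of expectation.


K_11 has 11^{11 − 2} = 2357947691 labelled spanning trees.
For each such spanning tree H, let X_H = 1 if all 10 edges of H are present in G. Then P[X_H = 1] = p^{10} = (4/11)^{10} = 1048576/25937424601.
By linearity: E[X] = Σ_H E[X_H] = 2357947691 · p^{10} = 2357947691 · 1048576/25937424601 = 1048576/11.
Numerically: E[X] ≈ 9.533e+04.

E[X] = 2357947691 · (4/11)^{10} = 1048576/11 ≈ 9.533e+04.


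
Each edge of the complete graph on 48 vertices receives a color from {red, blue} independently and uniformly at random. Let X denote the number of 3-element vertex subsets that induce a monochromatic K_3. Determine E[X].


Let X = Σ_S X_S over the C(48, 3) = 17296 subsets S of size 3, where X_S = 1 if the K_3 on S is monochromatic.
For a fixed S, the K_3 on S has C(3, 2) = 3 edges. P[all 3 edges red] = (1/2)^3, and likewise for blue, so P[monochromatic] = 2·(1/2)^3 = 2^{1 − 3} = 1/4.
By linearity: E[X] = C(48, 3) · 2^{1 − 3} = 17296 · 1/4 = 4324.
Numerically: E[X] ≈ 4324.0000.

E[X] = C(48,3)·2^(1−C(3,2)) = 4324 ≈ 4324.0000.


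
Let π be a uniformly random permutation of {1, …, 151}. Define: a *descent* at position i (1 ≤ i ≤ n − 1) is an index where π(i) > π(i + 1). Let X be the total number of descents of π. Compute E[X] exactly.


Write X = Σ X_I over i = 1, …, 150, with X_I the indicator of one descent.
There are 150 indicators.
For each fixed i, the pair (π(i), π(i+1)) is a uniformly random ordered pair of distinct values from {1, …, 151}; by symmetry P[π(i) > π(i+1)] = 1/2.
By linearity: E[X] = 150 · (1/2) = (151 − 1) · (1/2) = 75 ≈ 75.000000.

E[X] = 75 = 75.000000.


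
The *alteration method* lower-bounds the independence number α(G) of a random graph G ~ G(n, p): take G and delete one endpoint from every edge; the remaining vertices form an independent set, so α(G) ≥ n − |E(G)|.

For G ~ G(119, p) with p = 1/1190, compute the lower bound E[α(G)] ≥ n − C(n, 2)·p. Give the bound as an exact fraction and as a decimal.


E[|E(G)|] = C(119, 2)·p = 7021 · (1/1190) = 59/10.
E[α(G)] ≥ n − E[|E(G)|] = 119 − 59/10 = 1131/10.
Numerically: ≈ 113.10000.
(This is only a lower bound; the true E[α(G)] may be larger.)

E[α(G)] ≥ 1131/10 ≈ 113.10000.


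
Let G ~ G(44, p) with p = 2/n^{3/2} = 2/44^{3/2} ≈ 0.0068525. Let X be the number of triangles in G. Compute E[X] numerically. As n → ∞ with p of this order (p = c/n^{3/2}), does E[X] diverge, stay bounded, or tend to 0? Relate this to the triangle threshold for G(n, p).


Number of potential triangles: C(44, 3) = 13244.
Each occurs with probability p³ ≈ (0.0068525)³ ≈ 3.2177548e-07.
By linearity: E[X] = C(44, 3)·p³ ≈ 13244 · 3.2177548e-07 ≈ 0.00426.
Since α = 3/2 > 1, p = c/n^{3/2} = o(1/n) is below the triangle threshold p ~ 1/n. Asymptotically E[X] ~ (c³/6)·n^{3(1−α)} = (2³/6)·n^{-1.5} → 0, so by Markov's inequality G has no triangles w.h.p.

E[X] ≈ 0.00426; in regime p = Θ(1/n^{3/2}) E[X] tends to 0 (below the triangle threshold p ~ 1/n).


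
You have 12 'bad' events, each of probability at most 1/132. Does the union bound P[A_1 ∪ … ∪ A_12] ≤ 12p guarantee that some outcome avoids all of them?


Union bound: P[∪_{i=1}^{12} A_i] ≤ Σ_i P[A_i] ≤ 12·p = 12·(1/132) = 1/11.
Numerically: 1/11 ≈ 0.09091.
Is 1/11 < 1? YES.
Since P[∪ A_i] ≤ 1/11 < 1, the complement has P[∩ A_i^c] ≥ 1 − 1/11 = 10/11 > 0, so some outcome avoids every A_i.

12·p = 1/11 ≈ 0.09091; existence CERTIFIED by the union bound.


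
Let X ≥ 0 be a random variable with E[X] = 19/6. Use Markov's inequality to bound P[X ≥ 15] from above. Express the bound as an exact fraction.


μ = E[X] = 19/6, a = 15.
Markov: P[X ≥ 15] ≤ μ/a = (19/6)/15 = 19/90.
Numerically: ≈ 0.211.
(Since a = 15 > μ = 3.167, the bound 19/90 is < 1 and informative.)

P[X ≥ 15] ≤ 19/90 ≈ 0.211.


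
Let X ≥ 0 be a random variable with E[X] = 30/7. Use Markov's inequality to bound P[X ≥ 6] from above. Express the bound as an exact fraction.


μ = E[X] = 30/7, a = 6.
Markov: P[X ≥ 6] ≤ μ/a = (30/7)/6 = 5/7.
Numerically: ≈ 0.714286.
(Since a = 6 > μ = 4.285714, the bound 5/7 is < 1 and informative.)

P[X ≥ 6] ≤ 5/7 ≈ 0.714286.


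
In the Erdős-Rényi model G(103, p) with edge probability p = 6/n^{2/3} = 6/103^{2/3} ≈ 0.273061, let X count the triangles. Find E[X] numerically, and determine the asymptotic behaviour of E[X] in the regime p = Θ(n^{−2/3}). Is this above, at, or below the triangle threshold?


Number of potential triangles: C(103, 3) = 176851.
Each occurs with probability p³ ≈ (0.273061)³ ≈ 2.03600716e-02.
By linearity: E[X] = C(103, 3)·p³ ≈ 176851 · 2.03600716e-02 ≈ 3600.699029.
Since α = 2/3 < 1, p = c/n^{2/3} ≫ 1/n is above the triangle threshold p ~ 1/n. Asymptotically E[X] ~ (c³/6)·n^{3(1−α)} = (6³/6)·n^{1} → ∞; triangles are abundant w.h.p.

E[X] ≈ 3600.699029; in regime p = Θ(1/n^{2/3}) E[X] diverges (above the triangle threshold p ~ 1/n).


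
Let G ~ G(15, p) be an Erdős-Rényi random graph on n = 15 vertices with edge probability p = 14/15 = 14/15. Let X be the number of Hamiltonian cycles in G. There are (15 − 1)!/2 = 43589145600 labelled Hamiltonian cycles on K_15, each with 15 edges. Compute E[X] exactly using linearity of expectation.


K_15 has (15 − 1)!/2 = 43589145600 labelled Hamiltonian cycles.
For each such Hamiltonian cycle H, let X_H = 1 if all 15 edges of H are present in G. Then P[X_H = 1] = p^{15} = (14/15)^{15} = 155568095557812224/437893890380859375.
By linearity of expectation: E[X] = Σ_H E[X_H] = 43589145600 · p^{15} = 43589145600 · 155568095557812224/437893890380859375 = 1116227221067356419653632/72081298828125.
Numerically: E[X] ≈ 1.54857e+10.

E[X] = 43589145600 · (14/15)^{15} = 1116227221067356419653632/72081298828125 ≈ 1.54857e+10.


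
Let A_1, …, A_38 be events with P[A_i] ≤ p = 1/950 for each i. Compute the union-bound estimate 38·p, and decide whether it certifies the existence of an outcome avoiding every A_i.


Union bound: P[∪_{i=1}^{38} A_i] ≤ Σ_i P[A_i] ≤ 38·p = 38·(1/950) = 1/25.
Numerically: 1/25 ≈ 0.040000.
Is 1/25 < 1? YES.
Since P[∪ A_i] ≤ 1/25 < 1, the complement has P[∩ A_i^c] ≥ 1 − 1/25 = 24/25 > 0, so some outcome avoids every A_i.

38·p = 1/25 ≈ 0.040000; existence CERTIFIED by the union bound.


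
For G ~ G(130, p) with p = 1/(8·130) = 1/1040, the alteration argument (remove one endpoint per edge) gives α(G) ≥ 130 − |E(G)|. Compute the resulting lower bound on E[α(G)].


E[|E(G)|] = C(130, 2)·p = 8385 · (1/1040) = 129/16.
E[α(G)] ≥ n − E[|E(G)|] = 130 − 129/16 = 1951/16.
Numerically: ≈ 121.937500.
(This is only a lower bound; the true E[α(G)] may be larger.)

E[α(G)] ≥ 1951/16 ≈ 121.937500.


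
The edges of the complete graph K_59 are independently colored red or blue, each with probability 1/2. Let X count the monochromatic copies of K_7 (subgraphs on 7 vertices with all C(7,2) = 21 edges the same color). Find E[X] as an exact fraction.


Let X = Σ_S X_S over the C(59, 7) = 341149446 subsets S of size 7, where X_S = 1 if the K_7 on S is monochromatic.
For a fixed S, the K_7 on S has C(7, 2) = 21 edges. P[all 21 edges red] = (1/2)^21, and likewise for blue, so P[monochromatic] = 2·(1/2)^21 = 2^{1 − 21} = 1/1048576.
By linearity: E[X] = C(59, 7) · 2^{1 − 21} = 341149446 · 1/1048576 = 170574723/524288.
Numerically: E[X] ≈ 325.3455.

E[X] = C(59,7)·2^(1−C(7,2)) = 170574723/524288 ≈ 325.3455.


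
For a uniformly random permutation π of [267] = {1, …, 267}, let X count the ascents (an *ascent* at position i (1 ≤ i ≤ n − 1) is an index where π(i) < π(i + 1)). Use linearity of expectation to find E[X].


Write X = Σ X_I over i = 1, …, 266, with X_I the indicator of one ascent.
There are 266 indicators.
For each fixed i, the pair (π(i), π(i+1)) is a uniformly random ordered pair of distinct values from {1, …, 267}; by symmetry P[π(i) < π(i+1)] = 1/2.
By linearity: E[X] = 266 · (1/2) = (267 − 1) · (1/2) = 133 ≈ 133.000.

E[X] = 133 = 133.000.


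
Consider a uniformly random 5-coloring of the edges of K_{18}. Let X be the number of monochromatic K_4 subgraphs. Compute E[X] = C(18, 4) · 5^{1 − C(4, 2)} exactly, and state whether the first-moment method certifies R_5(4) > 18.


E[X] = C(18, 4) · 5^{1 − 6} = 3060 · 5^{−5} = 3060/3125.
As a reduced fraction: E[X] = 612/625 ≈ 0.979200.
Is E[X] < 1? YES.
Since E[X] < 1, there exists a 5-coloring of K_{18} with no monochromatic K_4; hence R_5(4) > 18.

E[X] = 612/625 ≈ 0.979200; E[X] < 1, so R_5(4) > 18.


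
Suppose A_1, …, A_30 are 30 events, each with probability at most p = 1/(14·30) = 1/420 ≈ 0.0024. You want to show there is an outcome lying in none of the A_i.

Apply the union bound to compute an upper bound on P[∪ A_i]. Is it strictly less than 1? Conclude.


Union bound: P[∪_{i=1}^{30} A_i] ≤ Σ_i P[A_i] ≤ 30·p = 30·(1/420) = 1/14.
Numerically: 1/14 ≈ 0.0714.
Is 1/14 < 1? YES.
Since P[∪ A_i] ≤ 1/14 < 1, the complement has P[∩ A_i^c] ≥ 1 − 1/14 = 13/14 > 0, so some outcome avoids every A_i.

30·p = 1/14 ≈ 0.0714; existence CERTIFIED by the union bound.


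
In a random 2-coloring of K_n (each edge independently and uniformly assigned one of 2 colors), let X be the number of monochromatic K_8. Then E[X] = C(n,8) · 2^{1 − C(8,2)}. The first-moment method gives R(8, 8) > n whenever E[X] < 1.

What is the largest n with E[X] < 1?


We need C(n, 8) · 2^{1 − 28} < 1, i.e. C(n, 8) < 2^{28 − 1} = 134217728.
Check values of n near the boundary:
  n = 37: C(37, 8) = 38608020; 38608020 < 134217728? YES
  n = 38: C(38, 8) = 48903492; 48903492 < 134217728? YES
  n = 39: C(39, 8) = 61523748; 61523748 < 134217728? YES
  n = 40: C(40, 8) = 76904685; 76904685 < 134217728? YES
  n = 41: C(41, 8) = 95548245; 95548245 < 134217728? YES
  n = 42: C(42, 8) = 118030185; 118030185 < 134217728? YES
  n = 43: C(43, 8) = 145008513; 145008513 < 134217728? NO
The largest n with C(n, 8) < 134217728 is n = 42 (where E[X] = 118030185/134217728 ≈ 0.879393). Hence R(8, 8) > 42, i.e. R(8, 8) ≥ 43.

Largest n = 42; hence R(8, 8) > 42.


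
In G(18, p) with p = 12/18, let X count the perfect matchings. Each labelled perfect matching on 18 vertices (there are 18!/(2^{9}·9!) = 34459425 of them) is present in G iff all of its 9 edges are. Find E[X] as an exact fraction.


K_18 has 18!/(2^{9}·9!) = 34459425 labelled perfect matchings.
For each such perfect matching H, let X_H = 1 if all 9 edges of H are present in G. Then P[X_H = 1] = p^{9} = (2/3)^{9} = 512/19683.
By linearity of expectation: E[X] = Σ_H E[X_H] = 34459425 · p^{9} = 34459425 · 512/19683 = 217817600/243.
Numerically: E[X] ≈ 8.964e+05.

E[X] = 34459425 · (2/3)^{9} = 217817600/243 ≈ 8.964e+05.


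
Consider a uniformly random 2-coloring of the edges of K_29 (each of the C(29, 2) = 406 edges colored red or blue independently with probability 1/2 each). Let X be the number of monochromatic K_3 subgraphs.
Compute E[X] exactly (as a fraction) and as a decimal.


Let X = Σ_S X_S over the C(29, 3) = 3654 subsets S of size 3, where X_S = 1 if the K_3 on S is monochromatic.
For a fixed S, the K_3 on S has C(3, 2) = 3 edges. P[all 3 edges red] = (1/2)^3, and likewise for blue, so P[monochromatic] = 2·(1/2)^3 = 2^{1 − 3} = 1/4.
By linearity: E[X] = C(29, 3) · 2^{1 − 3} = 3654 · 1/4 = 1827/2.
Numerically: E[X] ≈ 913.5000.

E[X] = C(29,3)·2^(1−C(3,2)) = 1827/2 ≈ 913.5000.


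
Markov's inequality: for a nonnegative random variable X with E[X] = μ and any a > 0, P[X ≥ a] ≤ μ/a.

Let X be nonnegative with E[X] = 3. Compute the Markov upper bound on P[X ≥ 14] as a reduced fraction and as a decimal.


μ = E[X] = 3, a = 14.
Markov: P[X ≥ 14] ≤ μ/a = (3)/14 = 3/14.
Numerically: ≈ 0.214.
(Since a = 14 > μ = 3.000, the bound 3/14 is < 1 and informative.)

P[X ≥ 14] ≤ 3/14 ≈ 0.214.


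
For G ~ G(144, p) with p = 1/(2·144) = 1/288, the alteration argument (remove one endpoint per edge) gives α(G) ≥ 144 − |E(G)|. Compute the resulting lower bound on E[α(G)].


E[|E(G)|] = C(144, 2)·p = 10296 · (1/288) = 143/4.
E[α(G)] ≥ n − E[|E(G)|] = 144 − 143/4 = 433/4.
Numerically: ≈ 108.250000.
(This is only a lower bound; the true E[α(G)] may be larger.)

E[α(G)] ≥ 433/4 ≈ 108.250000.


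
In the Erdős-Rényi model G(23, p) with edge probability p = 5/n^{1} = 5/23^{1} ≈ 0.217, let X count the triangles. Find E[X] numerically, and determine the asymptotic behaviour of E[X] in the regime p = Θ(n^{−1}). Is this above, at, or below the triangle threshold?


Number of potential triangles: C(23, 3) = 1771.
Each occurs with probability p³ ≈ (0.217)³ ≈ 1.02737e-02.
By linearity: E[X] = C(23, 3)·p³ ≈ 1771 · 1.02737e-02 ≈ 18.195.
Here α = 1, so p = 5/n is exactly at the triangle threshold p ~ 1/n. Asymptotically E[X] → c³/6 = 5³/6 = 125/6 ≈ 20.833, a bounded constant. In this regime the triangle count is asymptotically Poisson(c³/6).

E[X] ≈ 18.195; in regime p = Θ(1/n^{1}) E[X] stays bounded (at the triangle threshold p ~ 1/n).


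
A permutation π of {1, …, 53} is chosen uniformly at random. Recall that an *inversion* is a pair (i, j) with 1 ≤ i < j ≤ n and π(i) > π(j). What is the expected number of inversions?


Write X = Σ X_I over the C(53, 2) = 1378 pairs i < j, with X_I the indicator of one inversion.
There are 1378 indicators.
For each fixed pair i < j, the values π(i) and π(j) are two distinct elements of {1, …, 53} in uniformly random order; by symmetry P[π(i) > π(j)] = 1/2.
By linearity: E[X] = 1378 · (1/2) = C(53, 2) · (1/2) = 1378/2 = 689 ≈ 689.000.

E[X] = 689 = 689.000.


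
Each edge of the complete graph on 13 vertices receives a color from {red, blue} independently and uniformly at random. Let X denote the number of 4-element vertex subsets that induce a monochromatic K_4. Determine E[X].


Let X = Σ_S X_S over the C(13, 4) = 715 subsets S of size 4, where X_S = 1 if the K_4 on S is monochromatic.
For a fixed S, the K_4 on S has C(4, 2) = 6 edges. P[all 6 edges red] = (1/2)^6, and likewise for blue, so P[monochromatic] = 2·(1/2)^6 = 2^{1 − 6} = 1/32.
Summing: E[X] = C(13, 4) · 2^{1 − 6} = 715 · 1/32 = 715/32.
Numerically: E[X] ≈ 22.3438.

E[X] = C(13,4)·2^(1−C(4,2)) = 715/32 ≈ 22.3438.


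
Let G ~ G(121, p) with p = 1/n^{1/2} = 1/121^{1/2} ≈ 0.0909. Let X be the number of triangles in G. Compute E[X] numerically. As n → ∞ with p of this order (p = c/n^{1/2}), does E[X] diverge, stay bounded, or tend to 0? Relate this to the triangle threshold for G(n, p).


Number of potential triangles: C(121, 3) = 287980.
Each occurs with probability p³ ≈ (0.0909)³ ≈ 7.51315e-04.
By linearity: E[X] = C(121, 3)·p³ ≈ 287980 · 7.51315e-04 ≈ 216.364.
Since α = 1/2 < 1, p = c/n^{1/2} ≫ 1/n is above the triangle threshold p ~ 1/n. Asymptotically E[X] ~ (c³/6)·n^{3(1−α)} = (1³/6)·n^{1.5} → ∞; triangles are abundant w.h.p.

E[X] ≈ 216.364; in regime p = Θ(1/n^{1/2}) E[X] diverges (above the triangle threshold p ~ 1/n).


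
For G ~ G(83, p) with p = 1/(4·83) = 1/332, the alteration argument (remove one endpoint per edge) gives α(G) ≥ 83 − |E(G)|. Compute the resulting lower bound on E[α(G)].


E[|E(G)|] = C(83, 2)·p = 3403 · (1/332) = 41/4.
E[α(G)] ≥ n − E[|E(G)|] = 83 − 41/4 = 291/4.
Numerically: ≈ 72.750.
(This is only a lower bound; the true E[α(G)] may be larger.)

E[α(G)] ≥ 291/4 ≈ 72.750.


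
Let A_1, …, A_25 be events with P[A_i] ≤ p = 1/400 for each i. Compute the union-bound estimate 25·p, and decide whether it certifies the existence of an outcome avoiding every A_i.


Union bound: P[∪_{i=1}^{25} A_i] ≤ Σ_i P[A_i] ≤ 25·p = 25·(1/400) = 1/16.
Numerically: 1/16 ≈ 0.06250.
Is 1/16 < 1? YES.
Since P[∪ A_i] ≤ 1/16 < 1, the complement has P[∩ A_i^c] ≥ 1 − 1/16 = 15/16 > 0, so some outcome avoids every A_i.

25·p = 1/16 ≈ 0.06250; existence CERTIFIED by the union bound.


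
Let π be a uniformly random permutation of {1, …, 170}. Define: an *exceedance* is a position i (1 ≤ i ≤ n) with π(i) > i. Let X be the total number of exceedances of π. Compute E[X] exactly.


Write X = Σ_{i=1}^{170} X_i, where X_i = 1_{π(i) > i}.
For each fixed i, π(i) is uniform over {1, …, 170} (marginal of a uniform permutation), so P[π(i) > i] = (n − i)/n. Summing: Σ_{i=1}^{170} (n − i)/n = (0 + 1 + … + 169)/170 = 170(170 − 1)/(2·170) = (170 − 1)/2.
Hence E[X] = Σ_{i=1}^{170} (170 − i)/170 = 169/2 ≈ 84.50000.

E[X] = 169/2 = 84.50000.


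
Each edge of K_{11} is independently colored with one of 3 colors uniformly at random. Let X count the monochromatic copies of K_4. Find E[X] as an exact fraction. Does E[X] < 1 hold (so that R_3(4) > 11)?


E[X] = C(11, 4) · 3^{1 − 6} = 330 · 3^{−5} = 330/243.
As a reduced fraction: E[X] = 110/81 ≈ 1.35802.
Is E[X] < 1? NO.
Since E[X] ≥ 1, the first-moment bound is inconclusive at n = 11; it does NOT by itself certify R_3(4) > 11.

E[X] = 110/81 ≈ 1.35802; E[X] ≥ 1; first-moment method inconclusive here.


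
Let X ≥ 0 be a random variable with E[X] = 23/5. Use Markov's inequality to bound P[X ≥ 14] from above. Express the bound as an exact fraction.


μ = E[X] = 23/5, a = 14.
Markov: P[X ≥ 14] ≤ μ/a = (23/5)/14 = 23/70.
Numerically: ≈ 0.3286.
(Since a = 14 > μ = 4.6000, the bound 23/70 is < 1 and informative.)

P[X ≥ 14] ≤ 23/70 ≈ 0.3286.


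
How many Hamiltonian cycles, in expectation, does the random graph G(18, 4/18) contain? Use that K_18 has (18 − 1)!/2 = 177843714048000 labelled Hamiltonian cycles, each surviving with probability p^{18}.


K_18 has (18 − 1)!/2 = 177843714048000 labelled Hamiltonian cycles.
For each such Hamiltonian cycle H, let X_H = 1 if all 18 edges of H are present in G. Then P[X_H = 1] = p^{18} = (2/9)^{18} = 262144/150094635296999121.
By linearity: E[X] = Σ_H E[X_H] = 177843714048000 · p^{18} = 177843714048000 · 262144/150094635296999121 = 63951526166528000/205891132094649.
Numerically: E[X] ≈ 310.61.

E[X] = 177843714048000 · (2/9)^{18} = 63951526166528000/205891132094649 ≈ 310.61.


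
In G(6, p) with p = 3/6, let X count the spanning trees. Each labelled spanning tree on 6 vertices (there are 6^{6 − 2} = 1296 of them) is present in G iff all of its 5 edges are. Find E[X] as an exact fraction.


K_6 has 6^{6 − 2} = 1296 labelled spanning trees.
For each such spanning tree H, let X_H = 1 if all 5 edges of H are present in G. Then P[X_H = 1] = p^{5} = (1/2)^{5} = 1/32.
By linearity of expectation: E[X] = Σ_H E[X_H] = 1296 · p^{5} = 1296 · 1/32 = 81/2.
Numerically: E[X] ≈ 40.5.

E[X] = 1296 · (1/2)^{5} = 81/2 ≈ 40.5.
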